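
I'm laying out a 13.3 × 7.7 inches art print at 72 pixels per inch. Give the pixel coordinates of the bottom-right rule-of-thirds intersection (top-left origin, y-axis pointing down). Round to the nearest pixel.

(638, 370)

In pixels the canvas is 13.3 × 72 = 957.6 wide and 7.7 × 72 = 554.4 tall.
The bottom-right point is two-thirds across and two-thirds down:
x = 2 × 957.6/3 ≈ 638; y = 2 × 554.4/3 ≈ 370.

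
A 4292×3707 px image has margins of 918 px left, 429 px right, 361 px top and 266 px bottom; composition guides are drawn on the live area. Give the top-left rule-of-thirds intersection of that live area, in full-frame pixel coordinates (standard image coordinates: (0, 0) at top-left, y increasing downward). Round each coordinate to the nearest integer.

x = 1900 px, y = 1388 px

Content width = 4292 − 918 − 429 = 2945 px; content height = 3707 − 361 − 266 = 3080 px.
Top-left is one-third across and one-third down within the live area.
x = 918 + 1 × 2945/3 = 918 + 981.67 ≈ 1900
y = 361 + 1 × 3080/3 = 361 + 1026.67 ≈ 1388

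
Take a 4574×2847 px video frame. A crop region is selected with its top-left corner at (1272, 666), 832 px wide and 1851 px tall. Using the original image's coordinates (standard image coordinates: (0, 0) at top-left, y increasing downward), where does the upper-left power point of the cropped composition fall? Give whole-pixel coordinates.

(1549, 1283)

One third of the crop width 832 is 277.33 px.
One third of the crop height 1851 is 617.00 px.
The upper-left point is one-third across and one-third down within the crop:
x = 1272 + 1 × 277.33 ≈ 1549; y = 666 + 1 × 617.00 ≈ 1283.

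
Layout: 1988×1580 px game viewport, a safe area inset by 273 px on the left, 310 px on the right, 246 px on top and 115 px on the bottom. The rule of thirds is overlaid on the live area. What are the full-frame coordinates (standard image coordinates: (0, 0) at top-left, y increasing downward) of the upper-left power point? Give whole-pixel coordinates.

Content width = 1988 − 273 − 310 = 1405 px; content height = 1580 − 246 − 115 = 1219 px.
Upper-left is one-third across and one-third down within the live area.
x = 273 + 1 × 1405/3 = 273 + 468.33 ≈ 741
y = 246 + 1 × 1219/3 = 246 + 406.33 ≈ 652

(741, 652)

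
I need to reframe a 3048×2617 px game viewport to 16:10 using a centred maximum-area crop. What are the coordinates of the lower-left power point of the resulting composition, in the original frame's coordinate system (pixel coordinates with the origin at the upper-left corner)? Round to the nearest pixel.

3048/2617 < 16/10, so the 16:10 crop keeps the full width 3048 and trims height to 3048 × 10/16 = 1905.00 px.
Top offset = (2617 − 1905.00)/2 = 356.00 px; left offset = 0.
Lower-left is one-third across and two-thirds down within the crop:
x = 0.00 + 1 × 3048.00/3 ≈ 1016; y = 356.00 + 2 × 1905.00/3 ≈ 1626.

(1016, 1626)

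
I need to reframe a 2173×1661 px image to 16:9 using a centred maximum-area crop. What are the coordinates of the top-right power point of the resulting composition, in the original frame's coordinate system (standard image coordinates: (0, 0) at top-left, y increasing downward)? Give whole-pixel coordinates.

x = 1449 px, y = 627 px

2173/1661 < 16/9, so the 16:9 crop keeps the full width 2173 and trims height to 2173 × 9/16 = 1222.31 px.
Top offset = (1661 − 1222.31)/2 = 219.34 px; left offset = 0.
Top-right is two-thirds across and one-third down within the crop:
x = 0.00 + 2 × 2173.00/3 ≈ 1449; y = 219.34 + 1 × 1222.31/3 ≈ 627.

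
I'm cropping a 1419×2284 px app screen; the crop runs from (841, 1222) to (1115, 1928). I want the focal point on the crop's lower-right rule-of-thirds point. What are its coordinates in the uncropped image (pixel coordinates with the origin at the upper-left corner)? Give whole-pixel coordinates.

x = 1024 px, y = 1693 px

Crop width = 1115 − 841 = 274 px; one third is 91.33 px.
Crop height = 1928 − 1222 = 706 px; one third is 235.33 px.
The lower-right point is two-thirds across and two-thirds down within the crop:
x = 841 + 2 × 91.33 ≈ 1024; y = 1222 + 2 × 235.33 ≈ 1693.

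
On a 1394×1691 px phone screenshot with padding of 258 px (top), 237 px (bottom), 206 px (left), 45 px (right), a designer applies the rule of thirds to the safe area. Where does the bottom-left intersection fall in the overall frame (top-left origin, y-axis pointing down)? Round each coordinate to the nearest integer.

Content width = 1394 − 206 − 45 = 1143 px; content height = 1691 − 258 − 237 = 1196 px.
Bottom-left is one-third across and two-thirds down within the safe area.
x = 206 + 1 × 1143/3 = 206 + 381.00 ≈ 587
y = 258 + 2 × 1196/3 = 258 + 797.33 ≈ 1055

(587, 1055)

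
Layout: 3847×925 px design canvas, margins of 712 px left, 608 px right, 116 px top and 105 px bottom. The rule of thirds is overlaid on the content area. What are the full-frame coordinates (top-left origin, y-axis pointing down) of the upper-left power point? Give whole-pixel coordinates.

x = 1554 px, y = 351 px

Content width = 3847 − 712 − 608 = 2527 px; content height = 925 − 116 − 105 = 704 px.
Upper-left is one-third across and one-third down within the content area.
x = 712 + 1 × 2527/3 = 712 + 842.33 ≈ 1554
y = 116 + 1 × 704/3 = 116 + 234.67 ≈ 351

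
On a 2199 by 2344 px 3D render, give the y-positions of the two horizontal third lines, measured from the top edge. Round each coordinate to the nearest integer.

2344 / 3 = 781.33, so the horizontal lines sit at one and two thirds of 2344.

781 px and 1563 px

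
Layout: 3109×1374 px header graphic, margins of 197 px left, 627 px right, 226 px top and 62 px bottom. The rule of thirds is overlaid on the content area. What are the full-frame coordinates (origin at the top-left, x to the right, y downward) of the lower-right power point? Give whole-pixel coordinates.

(1720, 950)

Content width = 3109 − 197 − 627 = 2285 px; content height = 1374 − 226 − 62 = 1086 px.
Lower-right is two-thirds across and two-thirds down within the content area.
x = 197 + 2 × 2285/3 = 197 + 1523.33 ≈ 1720
y = 226 + 2 × 1086/3 = 226 + 724.00 ≈ 950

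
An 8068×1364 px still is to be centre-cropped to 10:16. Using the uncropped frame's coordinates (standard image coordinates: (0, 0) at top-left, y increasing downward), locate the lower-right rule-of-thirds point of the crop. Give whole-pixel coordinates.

8068/1364 > 10/16, so the 10:16 crop keeps the full height 1364 and trims width to 1364 × 10/16 = 852.50 px.
Left offset = (8068 − 852.50)/2 = 3607.75 px; top offset = 0.
Lower-right is two-thirds across and two-thirds down within the crop:
x = 3607.75 + 2 × 852.50/3 ≈ 4176; y = 0.00 + 2 × 1364.00/3 ≈ 909.

x = 4176 px, y = 909 px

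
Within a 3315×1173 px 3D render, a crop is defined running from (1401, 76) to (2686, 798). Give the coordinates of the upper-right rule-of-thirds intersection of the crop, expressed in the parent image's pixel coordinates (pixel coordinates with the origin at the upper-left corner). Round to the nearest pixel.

(2258, 317)

Crop width = 2686 − 1401 = 1285 px; one third is 428.33 px.
Crop height = 798 − 76 = 722 px; one third is 240.67 px.
The upper-right point is two-thirds across and one-third down within the crop:
x = 1401 + 2 × 428.33 ≈ 2258; y = 76 + 1 × 240.67 ≈ 317.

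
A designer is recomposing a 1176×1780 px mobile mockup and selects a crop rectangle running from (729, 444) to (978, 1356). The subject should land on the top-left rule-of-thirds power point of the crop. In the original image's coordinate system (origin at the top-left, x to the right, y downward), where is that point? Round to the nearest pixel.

Crop width = 978 − 729 = 249 px; one third is 83.00 px.
Crop height = 1356 − 444 = 912 px; one third is 304.00 px.
The top-left point is one-third across and one-third down within the crop:
x = 729 + 1 × 83.00 ≈ 812; y = 444 + 1 × 304.00 ≈ 748.

(812, 748)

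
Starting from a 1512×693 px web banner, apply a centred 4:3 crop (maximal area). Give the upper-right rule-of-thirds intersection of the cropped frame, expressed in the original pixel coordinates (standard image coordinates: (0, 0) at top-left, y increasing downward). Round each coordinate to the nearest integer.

1512/693 > 4/3, so the 4:3 crop keeps the full height 693 and trims width to 693 × 4/3 = 924.00 px.
Left offset = (1512 − 924.00)/2 = 294.00 px; top offset = 0.
Upper-right is two-thirds across and one-third down within the crop:
x = 294.00 + 2 × 924.00/3 ≈ 910; y = 0.00 + 1 × 693.00/3 ≈ 231.

(910, 231)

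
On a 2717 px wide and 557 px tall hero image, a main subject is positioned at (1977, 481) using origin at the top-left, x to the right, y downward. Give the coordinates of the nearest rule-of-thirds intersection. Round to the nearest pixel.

(1811, 371)

Third lines: x ∈ {906, 1811}, y ∈ {186, 371}.
1977 is closer to x = 1811; 481 is closer to y = 371.
So the nearest intersection is the lower-right power point.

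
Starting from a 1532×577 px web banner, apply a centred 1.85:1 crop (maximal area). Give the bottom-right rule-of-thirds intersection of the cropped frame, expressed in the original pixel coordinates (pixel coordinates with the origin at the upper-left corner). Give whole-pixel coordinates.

x = 944 px, y = 385 px

1532/577 > 1.85/1, so the 1.85:1 crop keeps the full height 577 and trims width to 577 × 1.85/1 = 1067.45 px.
Left offset = (1532 − 1067.45)/2 = 232.27 px; top offset = 0.
Bottom-right is two-thirds across and two-thirds down within the crop:
x = 232.27 + 2 × 1067.45/3 ≈ 944; y = 0.00 + 2 × 577.00/3 ≈ 385.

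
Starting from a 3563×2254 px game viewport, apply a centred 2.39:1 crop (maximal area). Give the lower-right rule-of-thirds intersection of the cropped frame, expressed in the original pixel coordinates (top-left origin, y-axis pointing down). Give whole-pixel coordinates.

3563/2254 < 2.39/1, so the 2.39:1 crop keeps the full width 3563 and trims height to 3563 × 1/2.39 = 1490.79 px.
Top offset = (2254 − 1490.79)/2 = 381.60 px; left offset = 0.
Lower-right is two-thirds across and two-thirds down within the crop:
x = 0.00 + 2 × 3563.00/3 ≈ 2375; y = 381.60 + 2 × 1490.79/3 ≈ 1375.

(2375, 1375)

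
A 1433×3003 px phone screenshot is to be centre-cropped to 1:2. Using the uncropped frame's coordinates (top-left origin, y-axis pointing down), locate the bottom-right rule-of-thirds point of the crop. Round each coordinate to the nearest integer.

(955, 1979)

1433/3003 < 1/2, so the 1:2 crop keeps the full width 1433 and trims height to 1433 × 2/1 = 2866.00 px.
Top offset = (3003 − 2866.00)/2 = 68.50 px; left offset = 0.
Bottom-right is two-thirds across and two-thirds down within the crop:
x = 0.00 + 2 × 1433.00/3 ≈ 955; y = 68.50 + 2 × 2866.00/3 ≈ 1979.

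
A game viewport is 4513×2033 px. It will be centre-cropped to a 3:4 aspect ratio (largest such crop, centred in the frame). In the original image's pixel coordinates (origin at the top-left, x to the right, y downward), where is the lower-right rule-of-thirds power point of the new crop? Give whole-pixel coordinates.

4513/2033 > 3/4, so the 3:4 crop keeps the full height 2033 and trims width to 2033 × 3/4 = 1524.75 px.
Left offset = (4513 − 1524.75)/2 = 1494.12 px; top offset = 0.
Lower-right is two-thirds across and two-thirds down within the crop:
x = 1494.12 + 2 × 1524.75/3 ≈ 2511; y = 0.00 + 2 × 2033.00/3 ≈ 1355.

x = 2511 px, y = 1355 px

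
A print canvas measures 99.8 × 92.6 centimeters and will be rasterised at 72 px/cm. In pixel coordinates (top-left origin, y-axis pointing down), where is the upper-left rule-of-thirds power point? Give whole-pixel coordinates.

In pixels the canvas is 99.8 × 72 = 7185.6 wide and 92.6 × 72 = 6667.2 tall.
The upper-left point is one-third across and one-third down:
x = 1 × 7185.6/3 ≈ 2395; y = 1 × 6667.2/3 ≈ 2222.

(2395, 2222)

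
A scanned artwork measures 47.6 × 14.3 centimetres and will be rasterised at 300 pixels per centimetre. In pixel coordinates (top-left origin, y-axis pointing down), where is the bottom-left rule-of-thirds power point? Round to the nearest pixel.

In pixels the canvas is 47.6 × 300 = 14280 wide and 14.3 × 300 = 4290 tall.
The bottom-left point is one-third across and two-thirds down:
x = 1 × 14280/3 ≈ 4760; y = 2 × 4290/3 ≈ 2860.

(4760, 2860)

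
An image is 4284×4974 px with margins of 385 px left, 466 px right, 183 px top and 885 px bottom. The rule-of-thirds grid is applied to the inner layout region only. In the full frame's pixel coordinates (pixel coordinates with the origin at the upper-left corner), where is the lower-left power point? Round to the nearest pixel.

(1529, 2787)

Content width = 4284 − 385 − 466 = 3433 px; content height = 4974 − 183 − 885 = 3906 px.
Lower-left is one-third across and two-thirds down within the inner layout region.
x = 385 + 1 × 3433/3 = 385 + 1144.33 ≈ 1529
y = 183 + 2 × 3906/3 = 183 + 2604.00 ≈ 2787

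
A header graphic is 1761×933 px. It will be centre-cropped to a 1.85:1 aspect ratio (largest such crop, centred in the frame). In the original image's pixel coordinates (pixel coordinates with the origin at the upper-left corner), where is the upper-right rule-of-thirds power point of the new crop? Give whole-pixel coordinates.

x = 1168 px, y = 311 px

1761/933 > 1.85/1, so the 1.85:1 crop keeps the full height 933 and trims width to 933 × 1.85/1 = 1726.05 px.
Left offset = (1761 − 1726.05)/2 = 17.47 px; top offset = 0.
Upper-right is two-thirds across and one-third down within the crop:
x = 17.47 + 2 × 1726.05/3 ≈ 1168; y = 0.00 + 1 × 933.00/3 ≈ 311.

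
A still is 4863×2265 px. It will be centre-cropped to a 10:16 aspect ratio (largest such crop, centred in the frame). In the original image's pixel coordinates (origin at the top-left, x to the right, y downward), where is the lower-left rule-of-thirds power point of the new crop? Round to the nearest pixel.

4863/2265 > 10/16, so the 10:16 crop keeps the full height 2265 and trims width to 2265 × 10/16 = 1415.62 px.
Left offset = (4863 − 1415.62)/2 = 1723.69 px; top offset = 0.
Lower-left is one-third across and two-thirds down within the crop:
x = 1723.69 + 1 × 1415.62/3 ≈ 2196; y = 0.00 + 2 × 2265.00/3 ≈ 1510.

x = 2196 px, y = 1510 px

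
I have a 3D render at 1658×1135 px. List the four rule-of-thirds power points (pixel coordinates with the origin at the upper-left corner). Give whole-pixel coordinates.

One third of 1658 is 552.67; one third of 1135 is 378.33.
Vertical third lines at x = 553 and x = 1105; horizontal third lines at y = 378 and y = 757.

(553, 378), (1105, 378), (553, 757), (1105, 757)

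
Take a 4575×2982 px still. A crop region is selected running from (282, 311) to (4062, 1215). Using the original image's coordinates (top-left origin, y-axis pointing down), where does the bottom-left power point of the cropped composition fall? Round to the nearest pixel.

Crop width = 4062 − 282 = 3780 px; one third is 1260.00 px.
Crop height = 1215 − 311 = 904 px; one third is 301.33 px.
The bottom-left point is one-third across and two-thirds down within the crop:
x = 282 + 1 × 1260.00 ≈ 1542; y = 311 + 2 × 301.33 ≈ 914.

(1542, 914)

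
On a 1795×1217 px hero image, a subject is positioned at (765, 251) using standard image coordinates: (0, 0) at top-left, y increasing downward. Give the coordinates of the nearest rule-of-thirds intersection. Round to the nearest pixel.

x = 598 px, y = 406 px

Third lines: x ∈ {598, 1197}, y ∈ {406, 811}.
765 is closer to x = 598; 251 is closer to y = 406.
So the nearest intersection is the upper-left power point.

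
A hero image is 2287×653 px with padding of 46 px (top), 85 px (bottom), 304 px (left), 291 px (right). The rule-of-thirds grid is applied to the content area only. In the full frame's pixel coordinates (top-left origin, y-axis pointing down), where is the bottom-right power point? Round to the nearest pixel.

Content width = 2287 − 304 − 291 = 1692 px; content height = 653 − 46 − 85 = 522 px.
Bottom-right is two-thirds across and two-thirds down within the content area.
x = 304 + 2 × 1692/3 = 304 + 1128.00 ≈ 1432
y = 46 + 2 × 522/3 = 46 + 348.00 ≈ 394

x = 1432 px, y = 394 px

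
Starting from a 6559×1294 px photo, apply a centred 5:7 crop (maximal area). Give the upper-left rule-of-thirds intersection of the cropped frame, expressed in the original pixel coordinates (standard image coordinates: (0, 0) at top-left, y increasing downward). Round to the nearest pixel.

x = 3125 px, y = 431 px

6559/1294 > 5/7, so the 5:7 crop keeps the full height 1294 and trims width to 1294 × 5/7 = 924.29 px.
Left offset = (6559 − 924.29)/2 = 2817.36 px; top offset = 0.
Upper-left is one-third across and one-third down within the crop:
x = 2817.36 + 1 × 924.29/3 ≈ 3125; y = 0.00 + 1 × 1294.00/3 ≈ 431.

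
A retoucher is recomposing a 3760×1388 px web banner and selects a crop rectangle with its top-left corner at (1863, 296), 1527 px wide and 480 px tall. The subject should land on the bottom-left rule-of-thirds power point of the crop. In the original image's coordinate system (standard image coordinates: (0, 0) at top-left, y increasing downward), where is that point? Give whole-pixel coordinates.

One third of the crop width 1527 is 509.00 px.
One third of the crop height 480 is 160.00 px.
The bottom-left point is one-third across and two-thirds down within the crop:
x = 1863 + 1 × 509.00 ≈ 2372; y = 296 + 2 × 160.00 ≈ 616.

x = 2372 px, y = 616 px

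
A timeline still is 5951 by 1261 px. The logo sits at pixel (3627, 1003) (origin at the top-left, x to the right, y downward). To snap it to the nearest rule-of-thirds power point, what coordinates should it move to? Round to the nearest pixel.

(3967, 841)

Third lines: x ∈ {1984, 3967}, y ∈ {420, 841}.
3627 is closer to x = 3967; 1003 is closer to y = 841.
So the nearest intersection is the lower-right power point.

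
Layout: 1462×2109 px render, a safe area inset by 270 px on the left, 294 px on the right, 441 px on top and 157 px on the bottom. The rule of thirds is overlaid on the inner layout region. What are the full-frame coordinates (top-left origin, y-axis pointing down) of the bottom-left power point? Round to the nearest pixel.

Content width = 1462 − 270 − 294 = 898 px; content height = 2109 − 441 − 157 = 1511 px.
Bottom-left is one-third across and two-thirds down within the inner layout region.
x = 270 + 1 × 898/3 = 270 + 299.33 ≈ 569
y = 441 + 2 × 1511/3 = 441 + 1007.33 ≈ 1448

(569, 1448)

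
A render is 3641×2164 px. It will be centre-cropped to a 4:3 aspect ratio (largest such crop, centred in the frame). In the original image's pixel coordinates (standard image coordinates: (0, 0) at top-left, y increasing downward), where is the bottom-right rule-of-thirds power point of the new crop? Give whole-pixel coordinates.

3641/2164 > 4/3, so the 4:3 crop keeps the full height 2164 and trims width to 2164 × 4/3 = 2885.33 px.
Left offset = (3641 − 2885.33)/2 = 377.83 px; top offset = 0.
Bottom-right is two-thirds across and two-thirds down within the crop:
x = 377.83 + 2 × 2885.33/3 ≈ 2301; y = 0.00 + 2 × 2164.00/3 ≈ 1443.

x = 2301 px, y = 1443 px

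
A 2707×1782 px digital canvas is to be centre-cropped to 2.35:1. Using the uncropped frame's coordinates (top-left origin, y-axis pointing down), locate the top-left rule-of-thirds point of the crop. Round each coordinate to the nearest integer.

2707/1782 < 2.35/1, so the 2.35:1 crop keeps the full width 2707 and trims height to 2707 × 1/2.35 = 1151.91 px.
Top offset = (1782 − 1151.91)/2 = 315.04 px; left offset = 0.
Top-left is one-third across and one-third down within the crop:
x = 0.00 + 1 × 2707.00/3 ≈ 902; y = 315.04 + 1 × 1151.91/3 ≈ 699.

(902, 699)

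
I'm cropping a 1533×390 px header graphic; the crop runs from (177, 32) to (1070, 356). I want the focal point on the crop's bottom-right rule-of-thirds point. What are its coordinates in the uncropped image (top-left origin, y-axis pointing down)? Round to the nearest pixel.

x = 772 px, y = 248 px

Crop width = 1070 − 177 = 893 px; one third is 297.67 px.
Crop height = 356 − 32 = 324 px; one third is 108.00 px.
The bottom-right point is two-thirds across and two-thirds down within the crop:
x = 177 + 2 × 297.67 ≈ 772; y = 32 + 2 × 108.00 ≈ 248.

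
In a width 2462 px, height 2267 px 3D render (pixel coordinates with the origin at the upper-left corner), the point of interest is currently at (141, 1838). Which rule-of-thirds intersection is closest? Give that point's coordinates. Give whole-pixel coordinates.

x = 821 px, y = 1511 px

Third lines: x ∈ {821, 1641}, y ∈ {756, 1511}.
141 is closer to x = 821; 1838 is closer to y = 1511.
So the nearest intersection is the lower-left power point.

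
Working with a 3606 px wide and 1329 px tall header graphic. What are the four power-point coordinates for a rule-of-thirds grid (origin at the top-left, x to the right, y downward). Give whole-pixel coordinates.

One third of 3606 is 1202; one third of 1329 is 443.
Vertical third lines at x = 1202 and x = 2404; horizontal third lines at y = 443 and y = 886.

(1202, 443), (2404, 443), (1202, 886), (2404, 886)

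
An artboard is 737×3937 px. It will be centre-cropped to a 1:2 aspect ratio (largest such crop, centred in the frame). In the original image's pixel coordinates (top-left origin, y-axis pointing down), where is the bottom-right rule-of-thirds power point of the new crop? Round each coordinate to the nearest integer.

(491, 2214)

737/3937 < 1/2, so the 1:2 crop keeps the full width 737 and trims height to 737 × 2/1 = 1474.00 px.
Top offset = (3937 − 1474.00)/2 = 1231.50 px; left offset = 0.
Bottom-right is two-thirds across and two-thirds down within the crop:
x = 0.00 + 2 × 737.00/3 ≈ 491; y = 1231.50 + 2 × 1474.00/3 ≈ 2214.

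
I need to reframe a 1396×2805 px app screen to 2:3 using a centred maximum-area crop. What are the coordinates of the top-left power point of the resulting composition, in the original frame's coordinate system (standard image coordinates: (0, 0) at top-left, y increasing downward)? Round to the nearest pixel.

(465, 1054)

1396/2805 < 2/3, so the 2:3 crop keeps the full width 1396 and trims height to 1396 × 3/2 = 2094.00 px.
Top offset = (2805 − 2094.00)/2 = 355.50 px; left offset = 0.
Top-left is one-third across and one-third down within the crop:
x = 0.00 + 1 × 1396.00/3 ≈ 465; y = 355.50 + 1 × 2094.00/3 ≈ 1054.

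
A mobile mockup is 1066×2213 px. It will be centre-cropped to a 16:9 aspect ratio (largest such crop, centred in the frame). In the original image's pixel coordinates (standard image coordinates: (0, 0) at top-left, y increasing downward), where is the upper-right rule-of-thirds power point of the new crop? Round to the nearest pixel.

x = 711 px, y = 1007 px

1066/2213 < 16/9, so the 16:9 crop keeps the full width 1066 and trims height to 1066 × 9/16 = 599.62 px.
Top offset = (2213 − 599.62)/2 = 806.69 px; left offset = 0.
Upper-right is two-thirds across and one-third down within the crop:
x = 0.00 + 2 × 1066.00/3 ≈ 711; y = 806.69 + 1 × 599.62/3 ≈ 1007.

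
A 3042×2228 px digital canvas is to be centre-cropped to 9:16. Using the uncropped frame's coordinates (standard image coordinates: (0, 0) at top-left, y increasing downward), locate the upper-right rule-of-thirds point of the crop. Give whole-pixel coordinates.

3042/2228 > 9/16, so the 9:16 crop keeps the full height 2228 and trims width to 2228 × 9/16 = 1253.25 px.
Left offset = (3042 − 1253.25)/2 = 894.38 px; top offset = 0.
Upper-right is two-thirds across and one-third down within the crop:
x = 894.38 + 2 × 1253.25/3 ≈ 1730; y = 0.00 + 1 × 2228.00/3 ≈ 743.

(1730, 743)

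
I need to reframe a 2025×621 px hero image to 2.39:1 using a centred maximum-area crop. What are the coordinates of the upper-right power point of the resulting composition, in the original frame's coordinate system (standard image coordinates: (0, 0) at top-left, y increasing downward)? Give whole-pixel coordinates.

2025/621 > 2.39/1, so the 2.39:1 crop keeps the full height 621 and trims width to 621 × 2.39/1 = 1484.19 px.
Left offset = (2025 − 1484.19)/2 = 270.40 px; top offset = 0.
Upper-right is two-thirds across and one-third down within the crop:
x = 270.40 + 2 × 1484.19/3 ≈ 1260; y = 0.00 + 1 × 621.00/3 ≈ 207.

x = 1260 px, y = 207 px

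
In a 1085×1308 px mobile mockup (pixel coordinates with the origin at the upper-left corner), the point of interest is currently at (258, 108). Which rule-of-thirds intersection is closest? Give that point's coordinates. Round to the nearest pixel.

Third lines: x ∈ {362, 723}, y ∈ {436, 872}.
258 is closer to x = 362; 108 is closer to y = 436.
So the nearest intersection is the upper-left power point.

x = 362 px, y = 436 px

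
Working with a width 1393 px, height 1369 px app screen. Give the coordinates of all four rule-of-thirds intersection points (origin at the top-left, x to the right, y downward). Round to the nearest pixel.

One third of 1393 is 464.33; one third of 1369 is 456.33.
Vertical third lines at x = 464 and x = 929; horizontal third lines at y = 456 and y = 913.

(464, 456), (929, 456), (464, 913), (929, 913)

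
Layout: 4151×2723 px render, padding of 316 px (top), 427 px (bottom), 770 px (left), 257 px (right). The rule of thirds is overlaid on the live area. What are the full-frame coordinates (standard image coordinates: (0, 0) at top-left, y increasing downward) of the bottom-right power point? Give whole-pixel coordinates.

Content width = 4151 − 770 − 257 = 3124 px; content height = 2723 − 316 − 427 = 1980 px.
Bottom-right is two-thirds across and two-thirds down within the live area.
x = 770 + 2 × 3124/3 = 770 + 2082.67 ≈ 2853
y = 316 + 2 × 1980/3 = 316 + 1320.00 ≈ 1636

x = 2853 px, y = 1636 px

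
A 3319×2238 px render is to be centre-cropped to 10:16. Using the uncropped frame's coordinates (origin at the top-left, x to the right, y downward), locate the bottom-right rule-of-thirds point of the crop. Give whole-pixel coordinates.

(1893, 1492)

3319/2238 > 10/16, so the 10:16 crop keeps the full height 2238 and trims width to 2238 × 10/16 = 1398.75 px.
Left offset = (3319 − 1398.75)/2 = 960.12 px; top offset = 0.
Bottom-right is two-thirds across and two-thirds down within the crop:
x = 960.12 + 2 × 1398.75/3 ≈ 1893; y = 0.00 + 2 × 2238.00/3 ≈ 1492.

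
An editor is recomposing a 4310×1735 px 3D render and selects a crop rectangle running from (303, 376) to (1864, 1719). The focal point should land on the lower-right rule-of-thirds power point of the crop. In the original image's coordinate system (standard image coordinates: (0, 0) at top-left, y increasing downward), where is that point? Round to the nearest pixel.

(1344, 1271)

Crop width = 1864 − 303 = 1561 px; one third is 520.33 px.
Crop height = 1719 − 376 = 1343 px; one third is 447.67 px.
The lower-right point is two-thirds across and two-thirds down within the crop:
x = 303 + 2 × 520.33 ≈ 1344; y = 376 + 2 × 447.67 ≈ 1271.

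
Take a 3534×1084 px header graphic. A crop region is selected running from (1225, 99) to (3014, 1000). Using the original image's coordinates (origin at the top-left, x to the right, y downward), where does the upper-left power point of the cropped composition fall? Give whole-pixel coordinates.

(1821, 399)

Crop width = 3014 − 1225 = 1789 px; one third is 596.33 px.
Crop height = 1000 − 99 = 901 px; one third is 300.33 px.
The upper-left point is one-third across and one-third down within the crop:
x = 1225 + 1 × 596.33 ≈ 1821; y = 99 + 1 × 300.33 ≈ 399.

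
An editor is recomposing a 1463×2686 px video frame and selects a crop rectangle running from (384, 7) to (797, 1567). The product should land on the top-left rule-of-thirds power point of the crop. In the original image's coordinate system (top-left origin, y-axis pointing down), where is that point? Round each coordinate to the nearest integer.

Crop width = 797 − 384 = 413 px; one third is 137.67 px.
Crop height = 1567 − 7 = 1560 px; one third is 520.00 px.
The top-left point is one-third across and one-third down within the crop:
x = 384 + 1 × 137.67 ≈ 522; y = 7 + 1 × 520.00 ≈ 527.

(522, 527)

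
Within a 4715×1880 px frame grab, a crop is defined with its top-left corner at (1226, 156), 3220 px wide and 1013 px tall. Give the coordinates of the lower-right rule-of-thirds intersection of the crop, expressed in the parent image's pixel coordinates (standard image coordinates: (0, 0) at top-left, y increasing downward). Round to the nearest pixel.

(3373, 831)

One third of the crop width 3220 is 1073.33 px.
One third of the crop height 1013 is 337.67 px.
The lower-right point is two-thirds across and two-thirds down within the crop:
x = 1226 + 2 × 1073.33 ≈ 3373; y = 156 + 2 × 337.67 ≈ 831.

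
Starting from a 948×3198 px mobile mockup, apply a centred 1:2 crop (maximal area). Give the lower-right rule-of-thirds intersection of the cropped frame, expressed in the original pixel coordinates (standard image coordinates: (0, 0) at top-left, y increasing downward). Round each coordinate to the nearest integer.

x = 632 px, y = 1915 px

948/3198 < 1/2, so the 1:2 crop keeps the full width 948 and trims height to 948 × 2/1 = 1896.00 px.
Top offset = (3198 − 1896.00)/2 = 651.00 px; left offset = 0.
Lower-right is two-thirds across and two-thirds down within the crop:
x = 0.00 + 2 × 948.00/3 ≈ 632; y = 651.00 + 2 × 1896.00/3 ≈ 1915.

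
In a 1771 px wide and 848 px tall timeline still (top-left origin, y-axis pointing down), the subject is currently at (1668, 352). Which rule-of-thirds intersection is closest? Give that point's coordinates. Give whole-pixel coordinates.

Third lines: x ∈ {590, 1181}, y ∈ {283, 565}.
1668 is closer to x = 1181; 352 is closer to y = 283.
So the nearest intersection is the upper-right power point.

x = 1181 px, y = 283 px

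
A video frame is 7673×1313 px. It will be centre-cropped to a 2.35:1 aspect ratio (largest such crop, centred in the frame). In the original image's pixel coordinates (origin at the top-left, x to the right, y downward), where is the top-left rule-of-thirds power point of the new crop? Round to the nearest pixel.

7673/1313 > 2.35/1, so the 2.35:1 crop keeps the full height 1313 and trims width to 1313 × 2.35/1 = 3085.55 px.
Left offset = (7673 − 3085.55)/2 = 2293.72 px; top offset = 0.
Top-left is one-third across and one-third down within the crop:
x = 2293.72 + 1 × 3085.55/3 ≈ 3322; y = 0.00 + 1 × 1313.00/3 ≈ 438.

x = 3322 px, y = 438 px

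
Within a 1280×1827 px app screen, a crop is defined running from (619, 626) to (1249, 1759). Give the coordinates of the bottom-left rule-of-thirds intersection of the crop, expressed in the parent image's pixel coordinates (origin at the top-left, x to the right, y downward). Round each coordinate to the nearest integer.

x = 829 px, y = 1381 px

Crop width = 1249 − 619 = 630 px; one third is 210.00 px.
Crop height = 1759 − 626 = 1133 px; one third is 377.67 px.
The bottom-left point is one-third across and two-thirds down within the crop:
x = 619 + 1 × 210.00 ≈ 829; y = 626 + 2 × 377.67 ≈ 1381.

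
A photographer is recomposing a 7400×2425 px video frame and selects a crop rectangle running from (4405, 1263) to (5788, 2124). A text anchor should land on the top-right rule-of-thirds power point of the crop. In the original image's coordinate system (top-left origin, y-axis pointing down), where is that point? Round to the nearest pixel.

(5327, 1550)

Crop width = 5788 − 4405 = 1383 px; one third is 461.00 px.
Crop height = 2124 − 1263 = 861 px; one third is 287.00 px.
The top-right point is two-thirds across and one-third down within the crop:
x = 4405 + 2 × 461.00 ≈ 5327; y = 1263 + 1 × 287.00 ≈ 1550.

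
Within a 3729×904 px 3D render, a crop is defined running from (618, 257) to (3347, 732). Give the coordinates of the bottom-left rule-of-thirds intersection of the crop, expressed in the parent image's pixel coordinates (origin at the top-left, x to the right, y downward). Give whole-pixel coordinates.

(1528, 574)

Crop width = 3347 − 618 = 2729 px; one third is 909.67 px.
Crop height = 732 − 257 = 475 px; one third is 158.33 px.
The bottom-left point is one-third across and two-thirds down within the crop:
x = 618 + 1 × 909.67 ≈ 1528; y = 257 + 2 × 158.33 ≈ 574.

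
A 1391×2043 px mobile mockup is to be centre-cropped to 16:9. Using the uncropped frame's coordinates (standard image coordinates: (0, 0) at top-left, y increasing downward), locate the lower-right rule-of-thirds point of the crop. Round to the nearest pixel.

1391/2043 < 16/9, so the 16:9 crop keeps the full width 1391 and trims height to 1391 × 9/16 = 782.44 px.
Top offset = (2043 − 782.44)/2 = 630.28 px; left offset = 0.
Lower-right is two-thirds across and two-thirds down within the crop:
x = 0.00 + 2 × 1391.00/3 ≈ 927; y = 630.28 + 2 × 782.44/3 ≈ 1152.

(927, 1152)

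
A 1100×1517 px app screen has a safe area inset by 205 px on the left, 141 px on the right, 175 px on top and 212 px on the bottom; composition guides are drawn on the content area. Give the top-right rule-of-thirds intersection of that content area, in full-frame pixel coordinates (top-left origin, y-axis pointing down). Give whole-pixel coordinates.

x = 708 px, y = 552 px

Content width = 1100 − 205 − 141 = 754 px; content height = 1517 − 175 − 212 = 1130 px.
Top-right is two-thirds across and one-third down within the content area.
x = 205 + 2 × 754/3 = 205 + 502.67 ≈ 708
y = 175 + 1 × 1130/3 = 175 + 376.67 ≈ 552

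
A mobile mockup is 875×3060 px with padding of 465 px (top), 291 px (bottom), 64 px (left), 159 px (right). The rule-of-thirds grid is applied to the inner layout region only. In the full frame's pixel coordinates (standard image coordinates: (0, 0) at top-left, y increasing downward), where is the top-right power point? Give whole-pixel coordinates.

Content width = 875 − 64 − 159 = 652 px; content height = 3060 − 465 − 291 = 2304 px.
Top-right is two-thirds across and one-third down within the inner layout region.
x = 64 + 2 × 652/3 = 64 + 434.67 ≈ 499
y = 465 + 1 × 2304/3 = 465 + 768.00 ≈ 1233

x = 499 px, y = 1233 px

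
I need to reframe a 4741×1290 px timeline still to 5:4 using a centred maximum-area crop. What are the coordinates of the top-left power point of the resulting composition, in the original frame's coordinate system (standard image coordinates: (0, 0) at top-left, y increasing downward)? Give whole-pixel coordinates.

x = 2102 px, y = 430 px

4741/1290 > 5/4, so the 5:4 crop keeps the full height 1290 and trims width to 1290 × 5/4 = 1612.50 px.
Left offset = (4741 − 1612.50)/2 = 1564.25 px; top offset = 0.
Top-left is one-third across and one-third down within the crop:
x = 1564.25 + 1 × 1612.50/3 ≈ 2102; y = 0.00 + 1 × 1290.00/3 ≈ 430.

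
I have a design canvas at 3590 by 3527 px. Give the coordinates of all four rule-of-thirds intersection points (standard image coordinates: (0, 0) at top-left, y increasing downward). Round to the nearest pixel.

(1197, 1176), (2393, 1176), (1197, 2351), (2393, 2351)

One third of 3590 is 1196.67; one third of 3527 is 1175.67.
Vertical third lines at x = 1197 and x = 2393; horizontal third lines at y = 1176 and y = 2351.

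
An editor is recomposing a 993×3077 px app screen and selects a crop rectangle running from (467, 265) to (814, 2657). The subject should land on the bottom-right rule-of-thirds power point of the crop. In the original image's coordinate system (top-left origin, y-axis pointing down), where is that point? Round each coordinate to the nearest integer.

Crop width = 814 − 467 = 347 px; one third is 115.67 px.
Crop height = 2657 − 265 = 2392 px; one third is 797.33 px.
The bottom-right point is two-thirds across and two-thirds down within the crop:
x = 467 + 2 × 115.67 ≈ 698; y = 265 + 2 × 797.33 ≈ 1860.

x = 698 px, y = 1860 px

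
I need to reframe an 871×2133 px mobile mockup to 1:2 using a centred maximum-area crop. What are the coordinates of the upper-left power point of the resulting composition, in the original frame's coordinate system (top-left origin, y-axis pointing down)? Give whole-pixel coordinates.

871/2133 < 1/2, so the 1:2 crop keeps the full width 871 and trims height to 871 × 2/1 = 1742.00 px.
Top offset = (2133 − 1742.00)/2 = 195.50 px; left offset = 0.
Upper-left is one-third across and one-third down within the crop:
x = 0.00 + 1 × 871.00/3 ≈ 290; y = 195.50 + 1 × 1742.00/3 ≈ 776.

(290, 776)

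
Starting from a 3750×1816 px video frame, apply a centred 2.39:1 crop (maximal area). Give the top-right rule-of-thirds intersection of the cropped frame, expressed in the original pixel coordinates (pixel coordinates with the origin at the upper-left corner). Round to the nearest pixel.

3750/1816 < 2.39/1, so the 2.39:1 crop keeps the full width 3750 and trims height to 3750 × 1/2.39 = 1569.04 px.
Top offset = (1816 − 1569.04)/2 = 123.48 px; left offset = 0.
Top-right is two-thirds across and one-third down within the crop:
x = 0.00 + 2 × 3750.00/3 ≈ 2500; y = 123.48 + 1 × 1569.04/3 ≈ 646.

(2500, 646)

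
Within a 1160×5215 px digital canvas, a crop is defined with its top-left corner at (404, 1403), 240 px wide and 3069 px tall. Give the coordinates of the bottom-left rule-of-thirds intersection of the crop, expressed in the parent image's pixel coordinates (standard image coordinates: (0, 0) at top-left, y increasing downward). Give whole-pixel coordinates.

x = 484 px, y = 3449 px

One third of the crop width 240 is 80.00 px.
One third of the crop height 3069 is 1023.00 px.
The bottom-left point is one-third across and two-thirds down within the crop:
x = 404 + 1 × 80.00 ≈ 484; y = 1403 + 2 × 1023.00 ≈ 3449.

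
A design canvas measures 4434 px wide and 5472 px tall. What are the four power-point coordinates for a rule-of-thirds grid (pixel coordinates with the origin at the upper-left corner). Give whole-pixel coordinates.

(1478, 1824), (2956, 1824), (1478, 3648), (2956, 3648)

One third of 4434 is 1478; one third of 5472 is 1824.
Vertical third lines at x = 1478 and x = 2956; horizontal third lines at y = 1824 and y = 3648.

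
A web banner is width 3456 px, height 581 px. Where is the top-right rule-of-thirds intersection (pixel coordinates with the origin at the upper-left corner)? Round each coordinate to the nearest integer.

x = 2304 px, y = 194 px

The top-right point sits two-thirds of the way across and one-third of the way down.
x = 2 × 3456/3 ≈ 2304; y = 1 × 581/3 ≈ 194.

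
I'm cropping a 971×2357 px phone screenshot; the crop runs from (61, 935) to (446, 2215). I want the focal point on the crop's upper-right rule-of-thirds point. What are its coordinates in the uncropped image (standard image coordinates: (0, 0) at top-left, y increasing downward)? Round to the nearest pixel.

x = 318 px, y = 1362 px

Crop width = 446 − 61 = 385 px; one third is 128.33 px.
Crop height = 2215 − 935 = 1280 px; one third is 426.67 px.
The upper-right point is two-thirds across and one-third down within the crop:
x = 61 + 2 × 128.33 ≈ 318; y = 935 + 1 × 426.67 ≈ 1362.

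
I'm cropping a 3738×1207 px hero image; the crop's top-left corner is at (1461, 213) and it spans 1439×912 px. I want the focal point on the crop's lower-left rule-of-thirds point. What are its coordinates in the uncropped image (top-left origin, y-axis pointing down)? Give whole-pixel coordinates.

One third of the crop width 1439 is 479.67 px.
One third of the crop height 912 is 304.00 px.
The lower-left point is one-third across and two-thirds down within the crop:
x = 1461 + 1 × 479.67 ≈ 1941; y = 213 + 2 × 304.00 ≈ 821.

x = 1941 px, y = 821 px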